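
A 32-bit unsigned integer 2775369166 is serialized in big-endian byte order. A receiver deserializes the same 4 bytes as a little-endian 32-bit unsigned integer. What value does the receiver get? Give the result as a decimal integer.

3469044901

2775369166 in 32-bit hexadecimal is 0xA56CC5CE.
Stored big-endian, the bytes at ascending addresses are A5 6C C5 CE.
Read back as little-endian, the first byte is least significant, giving 0xCEC56CA5.
0xCEC56CA5 = 3469044901.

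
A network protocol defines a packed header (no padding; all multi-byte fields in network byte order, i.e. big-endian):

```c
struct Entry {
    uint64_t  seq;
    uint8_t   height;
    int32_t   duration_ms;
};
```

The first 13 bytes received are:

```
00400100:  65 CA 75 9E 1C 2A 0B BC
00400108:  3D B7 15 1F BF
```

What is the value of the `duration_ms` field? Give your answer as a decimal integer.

`duration_ms` follows `seq` (8 B), `height` (1 B), so it starts at offset 8 + 1 = 9 and occupies 4 bytes.
Bytes at offsets 9..12: B7 15 1F BF.
Big-endian stores the most-significant byte at the lowest address.
The bytes are already most-significant first: 0xB7151FBF.
Top bit is set, so as a signed 32-bit value this is 0xB7151FBF − 2^32 = -1223352385.

-1223352385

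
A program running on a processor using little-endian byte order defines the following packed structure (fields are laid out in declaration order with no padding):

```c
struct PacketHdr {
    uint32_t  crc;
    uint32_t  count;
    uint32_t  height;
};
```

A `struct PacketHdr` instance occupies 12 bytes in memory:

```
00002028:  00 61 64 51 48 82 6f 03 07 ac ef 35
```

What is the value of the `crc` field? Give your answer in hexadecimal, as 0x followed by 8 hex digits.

`crc` is the first field, at byte offset 0, occupying 4 bytes.
Bytes at offsets 0..3: 00 61 64 51.
In little-endian order the low byte comes first in memory.
Reassemble most-significant byte first: 51 64 61 00 → 0x51646100.

0x51646100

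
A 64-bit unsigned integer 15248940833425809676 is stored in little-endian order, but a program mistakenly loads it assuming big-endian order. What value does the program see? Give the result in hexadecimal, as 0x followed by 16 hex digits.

0x0C614B49E51E9FD3

15248940833425809676 in 64-bit hexadecimal is 0xD39F1EE5494B610C.
Stored little-endian, the bytes at ascending addresses are 0C 61 4B 49 E5 1E 9F D3.
Read back as big-endian, the last byte is least significant, giving 0x0C614B49E51E9FD3.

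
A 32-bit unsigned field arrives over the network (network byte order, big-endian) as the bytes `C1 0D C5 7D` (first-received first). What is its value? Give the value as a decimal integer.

3238905213

In big-endian order the high byte comes first in memory.
The bytes are already most-significant first: 0xC10DC57D.
0xC10DC57D = 3238905213.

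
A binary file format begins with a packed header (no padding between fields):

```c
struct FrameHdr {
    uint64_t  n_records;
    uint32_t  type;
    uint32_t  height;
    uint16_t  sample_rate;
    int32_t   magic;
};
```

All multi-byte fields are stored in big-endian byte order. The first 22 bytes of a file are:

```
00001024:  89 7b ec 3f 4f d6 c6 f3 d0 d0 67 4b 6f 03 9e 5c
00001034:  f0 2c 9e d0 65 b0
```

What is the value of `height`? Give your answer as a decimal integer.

`height` follows `n_records` (8 B), `type` (4 B), so it starts at offset 8 + 4 = 12 and occupies 4 bytes.
Bytes at offsets 12..15: 6F 03 9E 5C.
In big-endian order the high byte comes first in memory.
The bytes are already most-significant first: 0x6F039E5C.
0x6F039E5C = 1862508124.

1862508124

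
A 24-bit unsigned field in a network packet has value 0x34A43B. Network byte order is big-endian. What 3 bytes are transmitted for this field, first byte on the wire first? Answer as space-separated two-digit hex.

34 A4 3B

Split into bytes (most-significant first): 34 A4 3B.
In big-endian order the high byte comes first in memory.
So the memory order matches the most-significant-first order: 34 A4 3B.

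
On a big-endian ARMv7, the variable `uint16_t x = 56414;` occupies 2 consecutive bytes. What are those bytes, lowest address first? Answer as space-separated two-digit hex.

56414 in hexadecimal, padded to 16 bits, is 0xDC5E.
Split into bytes (most-significant first): DC 5E.
Big-endian stores the most-significant byte at the lowest address.
So the memory order matches the most-significant-first order: DC 5E.

DC 5E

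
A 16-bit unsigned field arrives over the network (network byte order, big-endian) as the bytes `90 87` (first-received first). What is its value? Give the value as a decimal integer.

36999

Big-endian: lowest address holds the most-significant byte.
The bytes are already most-significant first: 0x9087.
0x9087 = 36999.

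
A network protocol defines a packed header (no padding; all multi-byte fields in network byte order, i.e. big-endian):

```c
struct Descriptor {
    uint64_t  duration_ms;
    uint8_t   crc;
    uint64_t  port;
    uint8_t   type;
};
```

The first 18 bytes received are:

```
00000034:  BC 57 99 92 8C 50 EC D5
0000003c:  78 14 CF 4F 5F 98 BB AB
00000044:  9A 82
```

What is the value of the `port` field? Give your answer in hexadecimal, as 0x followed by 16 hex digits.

0x14CF4F5F98BBAB9A

`port` follows `duration_ms` (8 B), `crc` (1 B), so it starts at offset 8 + 1 = 9 and occupies 8 bytes.
Bytes at offsets 9..16: 14 CF 4F 5F 98 BB AB 9A.
Big-endian stores the most-significant byte at the lowest address.
The bytes are already most-significant first: 0x14CF4F5F98BBAB9A.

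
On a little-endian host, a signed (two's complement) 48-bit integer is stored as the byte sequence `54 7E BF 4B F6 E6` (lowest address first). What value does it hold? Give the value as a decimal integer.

-27529469526444

In little-endian order the low byte comes first in memory.
Reassemble most-significant byte first: E6 F6 4B BF 7E 54 → 0xE6F64BBF7E54.
Top bit is set, so as a signed 48-bit value this is 0xE6F64BBF7E54 − 2^48 = -27529469526444.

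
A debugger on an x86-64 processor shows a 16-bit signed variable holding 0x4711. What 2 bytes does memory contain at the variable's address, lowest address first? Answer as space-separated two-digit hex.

11 47

Split into bytes (most-significant first): 47 11.
In little-endian order the low byte comes first in memory.
So at ascending addresses the bytes are 11 47.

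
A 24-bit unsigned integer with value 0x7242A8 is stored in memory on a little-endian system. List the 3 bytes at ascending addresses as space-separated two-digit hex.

A8 42 72

Split into bytes (most-significant first): 72 42 A8.
Little-endian: lowest address holds the least-significant byte.
So at ascending addresses the bytes are A8 42 72.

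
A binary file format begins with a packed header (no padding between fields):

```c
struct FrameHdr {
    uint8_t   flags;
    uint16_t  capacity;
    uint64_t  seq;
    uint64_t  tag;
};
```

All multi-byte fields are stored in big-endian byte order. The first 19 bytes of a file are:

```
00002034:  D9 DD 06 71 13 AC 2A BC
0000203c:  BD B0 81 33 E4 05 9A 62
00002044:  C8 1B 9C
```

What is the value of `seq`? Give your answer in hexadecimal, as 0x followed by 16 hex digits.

0x7113AC2ABCBDB081

`seq` follows `flags` (1 B), `capacity` (2 B), so it starts at offset 1 + 2 = 3 and occupies 8 bytes.
Bytes at offsets 3..10: 71 13 AC 2A BC BD B0 81.
In big-endian order the high byte comes first in memory.
The bytes are already most-significant first: 0x7113AC2ABCBDB081.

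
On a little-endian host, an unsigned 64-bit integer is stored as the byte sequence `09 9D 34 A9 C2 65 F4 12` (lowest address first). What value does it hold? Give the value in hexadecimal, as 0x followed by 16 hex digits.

0x12F465C2A9349D09

In little-endian order the low byte comes first in memory.
Reassemble most-significant byte first: 12 F4 65 C2 A9 34 9D 09 → 0x12F465C2A9349D09.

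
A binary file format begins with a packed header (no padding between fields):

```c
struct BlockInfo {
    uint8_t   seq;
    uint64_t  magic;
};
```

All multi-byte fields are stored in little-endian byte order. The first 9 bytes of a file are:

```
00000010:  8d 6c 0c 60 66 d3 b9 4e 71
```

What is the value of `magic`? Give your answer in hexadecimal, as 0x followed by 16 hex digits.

0x714EB9D366600C6C

`magic` follows `seq` (1 byte), so it starts at byte offset 1 and occupies 8 bytes.
Bytes at offsets 1..8: 6C 0C 60 66 D3 B9 4E 71.
Little-endian stores the least-significant byte at the lowest address.
Reassemble most-significant byte first: 71 4E B9 D3 66 60 0C 6C → 0x714EB9D366600C6C.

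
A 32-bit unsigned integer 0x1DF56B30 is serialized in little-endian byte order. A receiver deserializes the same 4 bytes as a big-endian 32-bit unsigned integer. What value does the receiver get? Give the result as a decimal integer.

812381469

Stored little-endian, the bytes at ascending addresses are 30 6B F5 1D.
Read back as big-endian, the last byte is least significant, giving 0x306BF51D.
0x306BF51D = 812381469.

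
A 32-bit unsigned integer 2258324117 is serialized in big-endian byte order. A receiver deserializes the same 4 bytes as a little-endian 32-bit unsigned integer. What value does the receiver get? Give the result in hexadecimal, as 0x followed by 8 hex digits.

0x954A9B86

2258324117 in 32-bit hexadecimal is 0x869B4A95.
Stored big-endian, the bytes at ascending addresses are 86 9B 4A 95.
Read back as little-endian, the first byte is least significant, giving 0x954A9B86.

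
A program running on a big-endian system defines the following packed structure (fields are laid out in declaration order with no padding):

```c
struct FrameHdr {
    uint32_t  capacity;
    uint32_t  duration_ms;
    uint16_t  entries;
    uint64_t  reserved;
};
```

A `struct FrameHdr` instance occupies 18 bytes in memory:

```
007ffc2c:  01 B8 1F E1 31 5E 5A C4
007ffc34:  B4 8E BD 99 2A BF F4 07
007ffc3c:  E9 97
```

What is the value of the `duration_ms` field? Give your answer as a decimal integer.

828267204

`duration_ms` follows `capacity` (4 bytes), so it starts at byte offset 4 and occupies 4 bytes.
Bytes at offsets 4..7: 31 5E 5A C4.
Big-endian: lowest address holds the most-significant byte.
The bytes are already most-significant first: 0x315E5AC4.
0x315E5AC4 = 828267204.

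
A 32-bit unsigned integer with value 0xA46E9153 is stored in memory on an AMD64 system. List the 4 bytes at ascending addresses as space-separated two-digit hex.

53 91 6E A4

Split into bytes (most-significant first): A4 6E 91 53.
Little-endian stores the least-significant byte at the lowest address.
So at ascending addresses the bytes are 53 91 6E A4.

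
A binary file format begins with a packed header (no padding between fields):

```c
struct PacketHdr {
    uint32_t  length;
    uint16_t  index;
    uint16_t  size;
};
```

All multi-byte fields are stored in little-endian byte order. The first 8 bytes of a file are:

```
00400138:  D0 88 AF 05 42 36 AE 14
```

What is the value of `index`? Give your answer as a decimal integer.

`index` follows `length` (4 bytes), so it starts at byte offset 4 and occupies 2 bytes.
Bytes at offsets 4..5: 42 36.
In little-endian order the low byte comes first in memory.
Reassemble most-significant byte first: 36 42 → 0x3642.
0x3642 = 13890.

13890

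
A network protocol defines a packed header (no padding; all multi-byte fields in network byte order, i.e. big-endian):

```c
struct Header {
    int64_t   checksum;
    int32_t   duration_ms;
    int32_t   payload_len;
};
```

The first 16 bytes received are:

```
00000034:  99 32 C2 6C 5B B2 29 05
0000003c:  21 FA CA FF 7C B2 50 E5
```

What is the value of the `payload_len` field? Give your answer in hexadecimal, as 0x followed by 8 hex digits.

0x7CB250E5

`payload_len` follows `checksum` (8 B), `duration_ms` (4 B), so it starts at offset 8 + 4 = 12 and occupies 4 bytes.
Bytes at offsets 12..15: 7C B2 50 E5.
Big-endian: lowest address holds the most-significant byte.
The bytes are already most-significant first: 0x7CB250E5.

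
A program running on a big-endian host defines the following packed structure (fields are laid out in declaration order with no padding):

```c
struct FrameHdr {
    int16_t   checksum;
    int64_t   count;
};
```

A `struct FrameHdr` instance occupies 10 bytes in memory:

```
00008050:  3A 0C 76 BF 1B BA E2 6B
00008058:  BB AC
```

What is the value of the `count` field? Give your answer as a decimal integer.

`count` follows `checksum` (2 bytes), so it starts at byte offset 2 and occupies 8 bytes.
Bytes at offsets 2..9: 76 BF 1B BA E2 6B BB AC.
In big-endian order the high byte comes first in memory.
The bytes are already most-significant first: 0x76BF1BBAE26BBBAC.
0x76BF1BBAE26BBBAC = 8556588306503809964.

8556588306503809964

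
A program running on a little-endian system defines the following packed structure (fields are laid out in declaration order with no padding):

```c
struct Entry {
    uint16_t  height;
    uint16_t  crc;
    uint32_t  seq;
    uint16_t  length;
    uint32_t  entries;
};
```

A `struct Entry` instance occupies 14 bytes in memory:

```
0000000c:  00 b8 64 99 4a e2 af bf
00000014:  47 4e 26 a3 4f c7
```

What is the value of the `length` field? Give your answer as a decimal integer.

20039

`length` follows `height` (2 B), `crc` (2 B), `seq` (4 B), so it starts at offset 2 + 2 + 4 = 8 and occupies 2 bytes.
Bytes at offsets 8..9: 47 4E.
Little-endian: lowest address holds the least-significant byte.
Reassemble most-significant byte first: 4E 47 → 0x4E47.
0x4E47 = 20039.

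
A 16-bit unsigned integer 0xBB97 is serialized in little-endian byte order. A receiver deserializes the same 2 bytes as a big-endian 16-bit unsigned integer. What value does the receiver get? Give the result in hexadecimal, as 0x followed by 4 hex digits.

0x97BB

Stored little-endian, the bytes at ascending addresses are 97 BB.
Read back as big-endian, the last byte is least significant, giving 0x97BB.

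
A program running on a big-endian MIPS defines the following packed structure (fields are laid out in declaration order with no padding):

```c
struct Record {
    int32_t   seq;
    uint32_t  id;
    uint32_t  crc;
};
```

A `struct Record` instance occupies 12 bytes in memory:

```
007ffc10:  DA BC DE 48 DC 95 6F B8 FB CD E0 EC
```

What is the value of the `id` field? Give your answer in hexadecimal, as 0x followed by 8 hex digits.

`id` follows `seq` (4 bytes), so it starts at byte offset 4 and occupies 4 bytes.
Bytes at offsets 4..7: DC 95 6F B8.
In big-endian order the high byte comes first in memory.
The bytes are already most-significant first: 0xDC956FB8.

0xDC956FB8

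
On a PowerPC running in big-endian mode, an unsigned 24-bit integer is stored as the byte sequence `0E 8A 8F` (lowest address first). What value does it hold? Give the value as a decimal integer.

952975

In big-endian order the high byte comes first in memory.
The bytes are already most-significant first: 0x0E8A8F.
0x0E8A8F = 952975.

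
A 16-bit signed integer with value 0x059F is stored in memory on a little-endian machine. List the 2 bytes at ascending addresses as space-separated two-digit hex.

Split into bytes (most-significant first): 05 9F.
Little-endian stores the least-significant byte at the lowest address.
So at ascending addresses the bytes are 9F 05.

9F 05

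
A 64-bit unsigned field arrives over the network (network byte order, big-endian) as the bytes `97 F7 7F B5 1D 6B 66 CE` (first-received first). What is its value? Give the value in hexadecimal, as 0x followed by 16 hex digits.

In big-endian order the high byte comes first in memory.
The bytes are already most-significant first: 0x97F77FB51D6B66CE.

0x97F77FB51D6B66CE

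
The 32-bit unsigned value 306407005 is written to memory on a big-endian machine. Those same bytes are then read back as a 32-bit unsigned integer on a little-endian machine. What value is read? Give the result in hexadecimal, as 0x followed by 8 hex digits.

0x5D664312

306407005 in 32-bit hexadecimal is 0x1243665D.
Stored big-endian, the bytes at ascending addresses are 12 43 66 5D.
Read back as little-endian, the first byte is least significant, giving 0x5D664312.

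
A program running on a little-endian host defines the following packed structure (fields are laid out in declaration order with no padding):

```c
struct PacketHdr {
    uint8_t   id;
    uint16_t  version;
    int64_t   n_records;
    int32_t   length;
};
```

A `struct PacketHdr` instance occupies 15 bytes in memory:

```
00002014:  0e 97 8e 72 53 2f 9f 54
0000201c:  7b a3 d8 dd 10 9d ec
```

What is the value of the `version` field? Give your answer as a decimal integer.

36503

`version` follows `id` (1 byte), so it starts at byte offset 1 and occupies 2 bytes.
Bytes at offsets 1..2: 97 8E.
Little-endian stores the least-significant byte at the lowest address.
Reassemble most-significant byte first: 8E 97 → 0x8E97.
0x8E97 = 36503.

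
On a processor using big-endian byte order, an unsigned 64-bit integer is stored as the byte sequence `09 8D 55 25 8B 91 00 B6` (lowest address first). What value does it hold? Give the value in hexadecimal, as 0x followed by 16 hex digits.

Big-endian: lowest address holds the most-significant byte.
The bytes are already most-significant first: 0x098D55258B9100B6.

0x098D55258B9100B6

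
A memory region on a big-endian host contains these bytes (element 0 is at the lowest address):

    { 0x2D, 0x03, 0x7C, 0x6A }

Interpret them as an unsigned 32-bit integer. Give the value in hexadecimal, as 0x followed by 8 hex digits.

In big-endian order the high byte comes first in memory.
The bytes are already most-significant first: 0x2D037C6A.

0x2D037C6A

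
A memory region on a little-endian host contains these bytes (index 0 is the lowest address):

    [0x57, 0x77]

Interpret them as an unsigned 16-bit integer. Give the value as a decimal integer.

Little-endian: lowest address holds the least-significant byte.
Reassemble most-significant byte first: 77 57 → 0x7757.
0x7757 = 30551.

30551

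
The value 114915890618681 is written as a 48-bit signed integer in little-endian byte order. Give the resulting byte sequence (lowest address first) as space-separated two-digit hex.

39 E1 D6 F0 83 68

114915890618681 in hexadecimal, padded to 48 bits, is 0x6883F0D6E139.
Split into bytes (most-significant first): 68 83 F0 D6 E1 39.
In little-endian order the low byte comes first in memory.
So at ascending addresses the bytes are 39 E1 D6 F0 83 68.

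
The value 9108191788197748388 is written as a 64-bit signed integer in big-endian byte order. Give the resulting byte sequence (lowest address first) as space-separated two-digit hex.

9108191788197748388 in hexadecimal, padded to 64 bits, is 0x7E66CC2C91A81EA4.
Split into bytes (most-significant first): 7E 66 CC 2C 91 A8 1E A4.
Big-endian: lowest address holds the most-significant byte.
So the memory order matches the most-significant-first order: 7E 66 CC 2C 91 A8 1E A4.

7E 66 CC 2C 91 A8 1E A4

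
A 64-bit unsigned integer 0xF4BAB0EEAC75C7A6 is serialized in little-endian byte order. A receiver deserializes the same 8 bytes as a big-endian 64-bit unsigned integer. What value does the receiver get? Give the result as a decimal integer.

12017703516260842228

Stored little-endian, the bytes at ascending addresses are A6 C7 75 AC EE B0 BA F4.
Read back as big-endian, the last byte is least significant, giving 0xA6C775ACEEB0BAF4.
0xA6C775ACEEB0BAF4 = 12017703516260842228.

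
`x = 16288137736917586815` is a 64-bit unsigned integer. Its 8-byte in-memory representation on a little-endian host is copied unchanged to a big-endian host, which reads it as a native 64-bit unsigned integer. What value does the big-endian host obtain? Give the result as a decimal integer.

9192861920507857890

16288137736917586815 in 64-bit hexadecimal is 0xE20B16F9359B937F.
Stored little-endian, the bytes at ascending addresses are 7F 93 9B 35 F9 16 0B E2.
Read back as big-endian, the last byte is least significant, giving 0x7F939B35F9160BE2.
0x7F939B35F9160BE2 = 9192861920507857890.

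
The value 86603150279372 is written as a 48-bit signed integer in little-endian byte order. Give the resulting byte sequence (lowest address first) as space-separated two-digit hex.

86603150279372 in hexadecimal, padded to 48 bits, is 0x4EC3DE0242CC.
Split into bytes (most-significant first): 4E C3 DE 02 42 CC.
In little-endian order the low byte comes first in memory.
So at ascending addresses the bytes are CC 42 02 DE C3 4E.

CC 42 02 DE C3 4E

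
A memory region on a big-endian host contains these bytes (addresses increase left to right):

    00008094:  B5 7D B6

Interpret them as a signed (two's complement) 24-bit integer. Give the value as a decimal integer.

Big-endian stores the most-significant byte at the lowest address.
The bytes are already most-significant first: 0xB57DB6.
Top bit is set, so as a signed 24-bit value this is 0xB57DB6 − 2^24 = -4883018.

-4883018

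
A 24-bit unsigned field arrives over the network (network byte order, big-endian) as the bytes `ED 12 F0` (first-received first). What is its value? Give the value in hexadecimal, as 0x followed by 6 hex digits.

Big-endian stores the most-significant byte at the lowest address.
The bytes are already most-significant first: 0xED12F0.

0xED12F0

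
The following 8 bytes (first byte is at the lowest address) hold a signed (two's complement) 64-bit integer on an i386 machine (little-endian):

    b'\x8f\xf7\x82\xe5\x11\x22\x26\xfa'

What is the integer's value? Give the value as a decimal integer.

-421612054852208753

Little-endian: lowest address holds the least-significant byte.
Reassemble most-significant byte first: FA 26 22 11 E5 82 F7 8F → 0xFA262211E582F78F.
Top bit is set, so as a signed 64-bit value this is 0xFA262211E582F78F − 2^64 = -421612054852208753.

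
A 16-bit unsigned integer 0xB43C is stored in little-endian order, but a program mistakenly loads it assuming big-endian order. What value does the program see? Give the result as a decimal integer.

15540

Stored little-endian, the bytes at ascending addresses are 3C B4.
Read back as big-endian, the last byte is least significant, giving 0x3CB4.
0x3CB4 = 15540.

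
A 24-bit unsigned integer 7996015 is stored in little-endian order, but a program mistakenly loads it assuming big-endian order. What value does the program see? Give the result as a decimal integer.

7275130

7996015 in 24-bit hexadecimal is 0x7A026F.
Stored little-endian, the bytes at ascending addresses are 6F 02 7A.
Read back as big-endian, the last byte is least significant, giving 0x6F027A.
0x6F027A = 7275130.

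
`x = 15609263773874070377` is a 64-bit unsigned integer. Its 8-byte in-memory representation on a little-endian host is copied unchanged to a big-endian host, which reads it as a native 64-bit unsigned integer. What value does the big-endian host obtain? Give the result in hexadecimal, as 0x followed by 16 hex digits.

0x6923236FB33E9FD8

15609263773874070377 in 64-bit hexadecimal is 0xD89F3EB36F232369.
Stored little-endian, the bytes at ascending addresses are 69 23 23 6F B3 3E 9F D8.
Read back as big-endian, the last byte is least significant, giving 0x6923236FB33E9FD8.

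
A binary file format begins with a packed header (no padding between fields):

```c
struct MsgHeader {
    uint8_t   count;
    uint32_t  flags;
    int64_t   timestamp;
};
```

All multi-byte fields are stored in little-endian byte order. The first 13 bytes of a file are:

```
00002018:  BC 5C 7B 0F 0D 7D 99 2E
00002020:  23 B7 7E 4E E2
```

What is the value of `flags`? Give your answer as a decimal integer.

`flags` follows `count` (1 byte), so it starts at byte offset 1 and occupies 4 bytes.
Bytes at offsets 1..4: 5C 7B 0F 0D.
Little-endian stores the least-significant byte at the lowest address.
Reassemble most-significant byte first: 0D 0F 7B 5C → 0x0D0F7B5C.
0x0D0F7B5C = 219118428.

219118428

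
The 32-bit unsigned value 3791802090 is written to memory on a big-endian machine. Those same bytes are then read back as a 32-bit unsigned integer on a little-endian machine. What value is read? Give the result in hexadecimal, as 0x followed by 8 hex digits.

3791802090 in 32-bit hexadecimal is 0xE2024EEA.
Stored big-endian, the bytes at ascending addresses are E2 02 4E EA.
Read back as little-endian, the first byte is least significant, giving 0xEA4E02E2.

0xEA4E02E2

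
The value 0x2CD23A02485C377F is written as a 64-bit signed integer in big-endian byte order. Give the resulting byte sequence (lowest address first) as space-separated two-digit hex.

Split into bytes (most-significant first): 2C D2 3A 02 48 5C 37 7F.
In big-endian order the high byte comes first in memory.
So the memory order matches the most-significant-first order: 2C D2 3A 02 48 5C 37 7F.

2C D2 3A 02 48 5C 37 7F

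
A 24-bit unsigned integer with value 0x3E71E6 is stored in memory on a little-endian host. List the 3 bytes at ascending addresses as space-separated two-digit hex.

Split into bytes (most-significant first): 3E 71 E6.
Little-endian stores the least-significant byte at the lowest address.
So at ascending addresses the bytes are E6 71 3E.

E6 71 3E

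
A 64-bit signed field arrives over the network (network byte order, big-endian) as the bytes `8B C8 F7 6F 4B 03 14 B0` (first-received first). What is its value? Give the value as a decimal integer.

In big-endian order the high byte comes first in memory.
The bytes are already most-significant first: 0x8BC8F76F4B0314B0.
Top bit is set, so as a signed 64-bit value this is 0x8BC8F76F4B0314B0 − 2^64 = -8374171449723513680.

-8374171449723513680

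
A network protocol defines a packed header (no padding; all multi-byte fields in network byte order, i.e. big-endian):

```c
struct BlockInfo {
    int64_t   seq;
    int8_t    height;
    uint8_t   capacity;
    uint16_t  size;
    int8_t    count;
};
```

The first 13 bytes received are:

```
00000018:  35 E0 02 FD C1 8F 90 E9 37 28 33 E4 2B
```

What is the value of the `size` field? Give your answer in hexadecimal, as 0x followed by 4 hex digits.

`size` follows `seq` (8 B), `height` (1 B), `capacity` (1 B), so it starts at offset 8 + 1 + 1 = 10 and occupies 2 bytes.
Bytes at offsets 10..11: 33 E4.
Big-endian: lowest address holds the most-significant byte.
The bytes are already most-significant first: 0x33E4.

0x33E4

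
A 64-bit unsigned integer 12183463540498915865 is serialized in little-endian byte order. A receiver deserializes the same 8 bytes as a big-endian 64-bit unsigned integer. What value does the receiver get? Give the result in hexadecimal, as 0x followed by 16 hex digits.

0x19625C118A5B14A9

12183463540498915865 in 64-bit hexadecimal is 0xA9145B8A115C6219.
Stored little-endian, the bytes at ascending addresses are 19 62 5C 11 8A 5B 14 A9.
Read back as big-endian, the last byte is least significant, giving 0x19625C118A5B14A9.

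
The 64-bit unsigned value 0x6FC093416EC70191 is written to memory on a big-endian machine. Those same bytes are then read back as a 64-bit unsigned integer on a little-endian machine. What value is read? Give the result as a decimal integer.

Stored big-endian, the bytes at ascending addresses are 6F C0 93 41 6E C7 01 91.
Read back as little-endian, the first byte is least significant, giving 0x9101C76E4193C06F.
0x9101C76E4193C06F = 10448851886836793455.

10448851886836793455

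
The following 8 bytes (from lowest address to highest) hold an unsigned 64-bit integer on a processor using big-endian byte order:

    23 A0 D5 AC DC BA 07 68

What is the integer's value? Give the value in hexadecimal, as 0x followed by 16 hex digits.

0x23A0D5ACDCBA0768

In big-endian order the high byte comes first in memory.
The bytes are already most-significant first: 0x23A0D5ACDCBA0768.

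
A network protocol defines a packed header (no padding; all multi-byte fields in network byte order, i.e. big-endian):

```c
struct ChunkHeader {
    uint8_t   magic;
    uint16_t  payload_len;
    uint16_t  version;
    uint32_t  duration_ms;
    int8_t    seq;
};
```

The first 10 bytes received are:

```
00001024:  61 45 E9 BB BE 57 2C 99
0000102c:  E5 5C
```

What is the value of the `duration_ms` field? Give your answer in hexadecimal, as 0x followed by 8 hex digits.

`duration_ms` follows `magic` (1 B), `payload_len` (2 B), `version` (2 B), so it starts at offset 1 + 2 + 2 = 5 and occupies 4 bytes.
Bytes at offsets 5..8: 57 2C 99 E5.
Big-endian stores the most-significant byte at the lowest address.
The bytes are already most-significant first: 0x572C99E5.

0x572C99E5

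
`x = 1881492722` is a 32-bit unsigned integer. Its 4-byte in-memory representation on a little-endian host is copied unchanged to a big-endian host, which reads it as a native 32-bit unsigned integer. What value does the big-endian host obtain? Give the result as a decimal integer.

1881492722 in 32-bit hexadecimal is 0x70254CF2.
Stored little-endian, the bytes at ascending addresses are F2 4C 25 70.
Read back as big-endian, the last byte is least significant, giving 0xF24C2570.
0xF24C2570 = 4065076592.

4065076592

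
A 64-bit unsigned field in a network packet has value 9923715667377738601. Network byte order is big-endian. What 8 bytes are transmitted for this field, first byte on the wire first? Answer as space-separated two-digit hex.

9923715667377738601 in hexadecimal, padded to 64 bits, is 0x89B81ED246075369.
Split into bytes (most-significant first): 89 B8 1E D2 46 07 53 69.
In big-endian order the high byte comes first in memory.
So the memory order matches the most-significant-first order: 89 B8 1E D2 46 07 53 69.

89 B8 1E D2 46 07 53 69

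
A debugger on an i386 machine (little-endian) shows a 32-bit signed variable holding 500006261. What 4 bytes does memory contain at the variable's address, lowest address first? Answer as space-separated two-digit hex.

75 7D CD 1D

500006261 in hexadecimal, padded to 32 bits, is 0x1DCD7D75.
Split into bytes (most-significant first): 1D CD 7D 75.
In little-endian order the low byte comes first in memory.
So at ascending addresses the bytes are 75 7D CD 1D.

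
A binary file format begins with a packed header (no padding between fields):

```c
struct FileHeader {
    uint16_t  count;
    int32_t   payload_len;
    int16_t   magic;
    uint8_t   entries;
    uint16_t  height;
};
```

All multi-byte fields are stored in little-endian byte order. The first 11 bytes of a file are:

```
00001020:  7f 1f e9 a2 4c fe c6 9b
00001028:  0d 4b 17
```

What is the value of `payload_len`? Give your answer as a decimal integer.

`payload_len` follows `count` (2 bytes), so it starts at byte offset 2 and occupies 4 bytes.
Bytes at offsets 2..5: E9 A2 4C FE.
Little-endian stores the least-significant byte at the lowest address.
Reassemble most-significant byte first: FE 4C A2 E9 → 0xFE4CA2E9.
Top bit is set, so as a signed 32-bit value this is 0xFE4CA2E9 − 2^32 = -28531991.

-28531991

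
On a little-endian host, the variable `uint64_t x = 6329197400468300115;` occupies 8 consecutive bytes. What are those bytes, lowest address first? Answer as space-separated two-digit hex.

53 21 3D 90 80 D3 D5 57

6329197400468300115 in hexadecimal, padded to 64 bits, is 0x57D5D380903D2153.
Split into bytes (most-significant first): 57 D5 D3 80 90 3D 21 53.
Little-endian: lowest address holds the least-significant byte.
So at ascending addresses the bytes are 53 21 3D 90 80 D3 D5 57.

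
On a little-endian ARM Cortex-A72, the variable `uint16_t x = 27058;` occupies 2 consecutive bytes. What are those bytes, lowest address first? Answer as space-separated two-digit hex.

27058 in hexadecimal, padded to 16 bits, is 0x69B2.
Split into bytes (most-significant first): 69 B2.
Little-endian stores the least-significant byte at the lowest address.
So at ascending addresses the bytes are B2 69.

B2 69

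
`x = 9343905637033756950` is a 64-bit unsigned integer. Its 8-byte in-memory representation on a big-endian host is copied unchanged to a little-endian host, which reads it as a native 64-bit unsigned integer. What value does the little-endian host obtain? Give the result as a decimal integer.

9343905637033756950 in 64-bit hexadecimal is 0x81AC38ABB62AC916.
Stored big-endian, the bytes at ascending addresses are 81 AC 38 AB B6 2A C9 16.
Read back as little-endian, the first byte is least significant, giving 0x16C92AB6AB38AC81.
0x16C92AB6AB38AC81 = 1641890503198289025.

1641890503198289025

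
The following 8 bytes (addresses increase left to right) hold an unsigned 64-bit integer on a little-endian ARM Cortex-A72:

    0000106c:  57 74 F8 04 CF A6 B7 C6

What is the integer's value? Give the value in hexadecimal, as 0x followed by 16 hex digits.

0xC6B7A6CF04F87457

Little-endian stores the least-significant byte at the lowest address.
Reassemble most-significant byte first: C6 B7 A6 CF 04 F8 74 57 → 0xC6B7A6CF04F87457.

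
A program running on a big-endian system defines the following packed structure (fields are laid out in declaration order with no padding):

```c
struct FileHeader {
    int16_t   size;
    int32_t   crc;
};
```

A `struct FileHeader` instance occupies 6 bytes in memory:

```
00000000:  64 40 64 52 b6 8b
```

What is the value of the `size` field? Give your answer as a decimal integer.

25664

`size` is the first field, at byte offset 0, occupying 2 bytes.
Bytes at offsets 0..1: 64 40.
Big-endian: lowest address holds the most-significant byte.
The bytes are already most-significant first: 0x6440.
0x6440 = 25664.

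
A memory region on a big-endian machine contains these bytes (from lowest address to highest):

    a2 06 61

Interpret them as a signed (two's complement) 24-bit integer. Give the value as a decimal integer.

Big-endian stores the most-significant byte at the lowest address.
The bytes are already most-significant first: 0xA20661.
Top bit is set, so as a signed 24-bit value this is 0xA20661 − 2^24 = -6158751.

-6158751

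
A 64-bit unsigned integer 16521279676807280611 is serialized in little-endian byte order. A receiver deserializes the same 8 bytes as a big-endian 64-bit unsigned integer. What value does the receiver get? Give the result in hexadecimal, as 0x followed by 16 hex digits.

0xE377FA22556047E5

16521279676807280611 in 64-bit hexadecimal is 0xE547605522FA77E3.
Stored little-endian, the bytes at ascending addresses are E3 77 FA 22 55 60 47 E5.
Read back as big-endian, the last byte is least significant, giving 0xE377FA22556047E5.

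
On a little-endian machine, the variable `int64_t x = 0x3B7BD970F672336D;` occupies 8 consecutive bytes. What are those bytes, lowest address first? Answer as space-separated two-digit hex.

6D 33 72 F6 70 D9 7B 3B

Split into bytes (most-significant first): 3B 7B D9 70 F6 72 33 6D.
Little-endian: lowest address holds the least-significant byte.
So at ascending addresses the bytes are 6D 33 72 F6 70 D9 7B 3B.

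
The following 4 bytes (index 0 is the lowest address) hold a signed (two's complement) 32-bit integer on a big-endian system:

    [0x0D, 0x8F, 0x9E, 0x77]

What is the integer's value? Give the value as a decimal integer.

Big-endian stores the most-significant byte at the lowest address.
The bytes are already most-significant first: 0x0D8F9E77.
0x0D8F9E77 = 227516023.

227516023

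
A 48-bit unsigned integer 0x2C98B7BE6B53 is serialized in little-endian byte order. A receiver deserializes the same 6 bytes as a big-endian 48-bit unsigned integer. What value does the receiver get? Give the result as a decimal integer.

Stored little-endian, the bytes at ascending addresses are 53 6B BE B7 98 2C.
Read back as big-endian, the last byte is least significant, giving 0x536BBEB7982C.
0x536BBEB7982C = 91722226309164.

91722226309164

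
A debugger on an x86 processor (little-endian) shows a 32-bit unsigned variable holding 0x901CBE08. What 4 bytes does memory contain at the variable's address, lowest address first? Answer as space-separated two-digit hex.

08 BE 1C 90

Split into bytes (most-significant first): 90 1C BE 08.
Little-endian: lowest address holds the least-significant byte.
So at ascending addresses the bytes are 08 BE 1C 90.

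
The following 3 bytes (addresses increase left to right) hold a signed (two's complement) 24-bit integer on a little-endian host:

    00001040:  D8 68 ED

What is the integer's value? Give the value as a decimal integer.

Little-endian: lowest address holds the least-significant byte.
Reassemble most-significant byte first: ED 68 D8 → 0xED68D8.
Top bit is set, so as a signed 24-bit value this is 0xED68D8 − 2^24 = -1218344.

-1218344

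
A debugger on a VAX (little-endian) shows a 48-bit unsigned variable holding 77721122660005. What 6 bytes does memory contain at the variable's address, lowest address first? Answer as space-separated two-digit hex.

77721122660005 in hexadecimal, padded to 48 bits, is 0x46AFDBE85EA5.
Split into bytes (most-significant first): 46 AF DB E8 5E A5.
In little-endian order the low byte comes first in memory.
So at ascending addresses the bytes are A5 5E E8 DB AF 46.

A5 5E E8 DB AF 46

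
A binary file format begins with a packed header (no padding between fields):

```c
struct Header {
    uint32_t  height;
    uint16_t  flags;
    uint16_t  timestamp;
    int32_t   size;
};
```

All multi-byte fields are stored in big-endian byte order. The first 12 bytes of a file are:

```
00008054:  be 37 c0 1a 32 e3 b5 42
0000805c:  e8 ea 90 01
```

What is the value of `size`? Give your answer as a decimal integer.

`size` follows `height` (4 B), `flags` (2 B), `timestamp` (2 B), so it starts at offset 4 + 2 + 2 = 8 and occupies 4 bytes.
Bytes at offsets 8..11: E8 EA 90 01.
Big-endian stores the most-significant byte at the lowest address.
The bytes are already most-significant first: 0xE8EA9001.
Top bit is set, so as a signed 32-bit value this is 0xE8EA9001 − 2^32 = -387280895.

-387280895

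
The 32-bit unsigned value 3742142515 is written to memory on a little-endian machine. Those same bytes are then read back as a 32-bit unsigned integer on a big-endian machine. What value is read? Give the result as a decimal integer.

865078495

3742142515 in 32-bit hexadecimal is 0xDF0C9033.
Stored little-endian, the bytes at ascending addresses are 33 90 0C DF.
Read back as big-endian, the last byte is least significant, giving 0x33900CDF.
0x33900CDF = 865078495.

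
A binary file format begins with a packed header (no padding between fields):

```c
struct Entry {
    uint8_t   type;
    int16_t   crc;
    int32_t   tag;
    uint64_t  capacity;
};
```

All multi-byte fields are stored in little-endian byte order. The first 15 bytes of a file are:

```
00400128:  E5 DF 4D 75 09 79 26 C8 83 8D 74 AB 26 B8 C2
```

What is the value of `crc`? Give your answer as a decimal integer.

`crc` follows `type` (1 byte), so it starts at byte offset 1 and occupies 2 bytes.
Bytes at offsets 1..2: DF 4D.
Little-endian: lowest address holds the least-significant byte.
Reassemble most-significant byte first: 4D DF → 0x4DDF.
0x4DDF = 19935.

19935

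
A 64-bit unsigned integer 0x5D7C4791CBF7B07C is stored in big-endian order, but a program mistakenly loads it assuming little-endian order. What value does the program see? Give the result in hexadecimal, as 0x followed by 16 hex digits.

Stored big-endian, the bytes at ascending addresses are 5D 7C 47 91 CB F7 B0 7C.
Read back as little-endian, the first byte is least significant, giving 0x7CB0F7CB91477C5D.

0x7CB0F7CB91477C5D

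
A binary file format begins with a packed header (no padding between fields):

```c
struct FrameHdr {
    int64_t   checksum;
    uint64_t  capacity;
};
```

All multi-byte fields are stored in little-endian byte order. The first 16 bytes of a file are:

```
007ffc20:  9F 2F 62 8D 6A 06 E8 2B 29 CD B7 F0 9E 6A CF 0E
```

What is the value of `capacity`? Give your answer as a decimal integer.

`capacity` follows `checksum` (8 bytes), so it starts at byte offset 8 and occupies 8 bytes.
Bytes at offsets 8..15: 29 CD B7 F0 9E 6A CF 0E.
In little-endian order the low byte comes first in memory.
Reassemble most-significant byte first: 0E CF 6A 9E F0 B7 CD 29 → 0x0ECF6A9EF0B7CD29.
0x0ECF6A9EF0B7CD29 = 1067188867586051369.

1067188867586051369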